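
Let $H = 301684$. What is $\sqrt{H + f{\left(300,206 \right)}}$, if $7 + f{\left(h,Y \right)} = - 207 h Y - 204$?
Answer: $3 i \sqrt{1387903} \approx 3534.3 i$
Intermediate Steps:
$f{\left(h,Y \right)} = -211 - 207 Y h$ ($f{\left(h,Y \right)} = -7 + \left(- 207 h Y - 204\right) = -7 - \left(204 + 207 Y h\right) = -211 - 207 Y h$)
$\sqrt{H + f{\left(300,206 \right)}} = \sqrt{301684 - \left(211 + 42642 \cdot 300\right)} = \sqrt{301684 - 12792811} = \sqrt{-12491127} = 3 i \sqrt{1387903}$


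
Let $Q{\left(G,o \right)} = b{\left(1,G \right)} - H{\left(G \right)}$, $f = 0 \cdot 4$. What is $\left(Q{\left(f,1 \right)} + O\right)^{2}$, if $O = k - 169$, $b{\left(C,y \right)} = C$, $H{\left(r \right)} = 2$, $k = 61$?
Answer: $11881$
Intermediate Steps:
$f = 0$
$Q{\left(G,o \right)} = -1$ ($Q{\left(G,o \right)} = 1 - 2 = -1$)
$O = -108$ ($O = 61 - 169 = -108$)
$\left(Q{\left(f,1 \right)} + O\right)^{2} = \left(-1 - 108\right)^{2} = \left(-109\right)^{2} = 11881$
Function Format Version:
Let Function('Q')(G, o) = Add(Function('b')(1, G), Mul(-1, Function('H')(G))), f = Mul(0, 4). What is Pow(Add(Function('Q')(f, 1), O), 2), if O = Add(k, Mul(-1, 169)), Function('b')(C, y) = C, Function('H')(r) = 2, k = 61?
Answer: 11881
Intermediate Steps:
f = 0
Function('Q')(G, o) = -1 (Function('Q')(G, o) = Add(1, Mul(-1, 2)) = Add(1, -2) = -1)
O = -108 (O = Add(61, Mul(-1, 169)) = Add(61, -169) = -108)
Pow(Add(Function('Q')(f, 1), O), 2) = Pow(Add(-1, -108), 2) = Pow(-109, 2) = 11881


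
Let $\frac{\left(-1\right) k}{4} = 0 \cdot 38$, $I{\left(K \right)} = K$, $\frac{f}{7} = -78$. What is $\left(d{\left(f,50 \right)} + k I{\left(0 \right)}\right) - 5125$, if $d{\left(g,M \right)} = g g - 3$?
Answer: $292988$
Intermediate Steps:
$f = -546$ ($f = 7 \left(-78\right) = -546$)
$d{\left(g,M \right)} = -3 + g^{2}$ ($d{\left(g,M \right)} = g^{2} - 3 = -3 + g^{2}$)
$k = 0$ ($k = - 4 \cdot 0 \cdot 38 = \left(-4\right) 0 = 0$)
$\left(d{\left(f,50 \right)} + k I{\left(0 \right)}\right) - 5125 = \left(\left(-3 + \left(-546\right)^{2}\right) + 0 \cdot 0\right) - 5125 = \left(\left(-3 + 298116\right) + 0\right) - 5125 = \left(298113 + 0\right) - 5125 = 298113 - 5125 = 292988$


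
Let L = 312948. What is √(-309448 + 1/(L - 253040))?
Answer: I*√277649778296991/29954 ≈ 556.28*I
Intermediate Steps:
√(-309448 + 1/(L - 253040)) = √(-309448 + 1/(312948 - 253040)) = √(-309448 + 1/59908) = √(-18538410783/59908) = I*√277649778296991/29954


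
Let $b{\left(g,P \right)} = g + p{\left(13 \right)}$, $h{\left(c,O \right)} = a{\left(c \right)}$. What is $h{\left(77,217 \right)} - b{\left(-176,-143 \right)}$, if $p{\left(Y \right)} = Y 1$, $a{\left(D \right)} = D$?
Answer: $240$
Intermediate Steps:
$p{\left(Y \right)} = Y$
$h{\left(c,O \right)} = c$
$b{\left(g,P \right)} = 13 + g$ ($b{\left(g,P \right)} = g + 13 = 13 + g$)
$h{\left(77,217 \right)} - b{\left(-176,-143 \right)} = 77 - \left(13 - 176\right) = 77 - -163 = 77 + 163 = 240$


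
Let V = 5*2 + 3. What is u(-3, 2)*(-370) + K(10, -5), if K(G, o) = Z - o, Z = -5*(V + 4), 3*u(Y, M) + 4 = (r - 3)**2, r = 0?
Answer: -2090/3 ≈ -696.67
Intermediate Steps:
V = 13 (V = 10 + 3 = 13)
u(Y, M) = 5/3 (u(Y, M) = -4/3 + (0 - 3)**2/3 = -4/3 + (1/3)*(-3)**2 = -4/3 + (1/3)*9 = -4/3 + 3 = 5/3)
Z = -85 (Z = -5*(13 + 4) = -5*17 = -85)
K(G, o) = -85 - o
u(-3, 2)*(-370) + K(10, -5) = (5/3)*(-370) + (-85 - 1*(-5)) = -1850/3 + (-85 + 5) = -1850/3 - 80 = -2090/3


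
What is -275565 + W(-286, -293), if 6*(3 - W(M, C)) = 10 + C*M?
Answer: -289530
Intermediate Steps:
W(M, C) = 4/3 - C*M/6 (W(M, C) = 3 - (10 + C*M)/6 = 3 + (-5/3 - C*M/6) = 4/3 - C*M/6)
-275565 + W(-286, -293) = -275565 + (4/3 - 1/6*(-293)*(-286)) = -275565 + (4/3 - 41899/3) = -275565 - 13965 = -289530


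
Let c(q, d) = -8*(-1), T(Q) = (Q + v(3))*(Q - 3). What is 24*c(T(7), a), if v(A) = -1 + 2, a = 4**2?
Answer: 192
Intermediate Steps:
a = 16
v(A) = 1
T(Q) = (1 + Q)*(-3 + Q) (T(Q) = (Q + 1)*(Q - 3) = (1 + Q)*(-3 + Q))
c(q, d) = 8
24*c(T(7), a) = 24*8 = 192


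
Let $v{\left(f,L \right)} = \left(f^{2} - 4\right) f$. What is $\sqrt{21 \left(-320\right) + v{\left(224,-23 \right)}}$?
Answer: $8 \sqrt{175497} \approx 3351.4$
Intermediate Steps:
$v{\left(f,L \right)} = f \left(-4 + f^{2}\right)$ ($v{\left(f,L \right)} = \left(-4 + f^{2}\right) f = f \left(-4 + f^{2}\right)$)
$\sqrt{21 \left(-320\right) + v{\left(224,-23 \right)}} = \sqrt{21 \left(-320\right) + 224 \left(-4 + 224^{2}\right)} = \sqrt{-6720 + 224 \left(-4 + 50176\right)} = \sqrt{-6720 + 224 \cdot 50172} = \sqrt{-6720 + 11238528} = \sqrt{11231808} = 8 \sqrt{175497}$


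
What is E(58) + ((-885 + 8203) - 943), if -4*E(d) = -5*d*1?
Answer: 12895/2 ≈ 6447.5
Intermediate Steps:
E(d) = 5*d/4 (E(d) = -(-5*d)/4 = -(-5)*d/4 = 5*d/4)
E(58) + ((-885 + 8203) - 943) = (5/4)*58 + ((-885 + 8203) - 943) = 145/2 + (7318 - 943) = 145/2 + 6375 = 12895/2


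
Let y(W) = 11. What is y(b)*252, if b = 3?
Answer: 2772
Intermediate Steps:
y(b)*252 = 11*252 = 2772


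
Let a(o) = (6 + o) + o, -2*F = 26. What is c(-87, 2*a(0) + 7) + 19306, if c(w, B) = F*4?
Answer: 19254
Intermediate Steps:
F = -13 (F = -½*26 = -13)
a(o) = 6 + 2*o
c(w, B) = -52 (c(w, B) = -13*4 = -52)
c(-87, 2*a(0) + 7) + 19306 = -52 + 19306 = 19254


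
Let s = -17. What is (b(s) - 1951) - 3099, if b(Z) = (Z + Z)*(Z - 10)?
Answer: -4132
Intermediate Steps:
b(Z) = 2*Z*(-10 + Z) (b(Z) = (2*Z)*(-10 + Z) = 2*Z*(-10 + Z))
(b(s) - 1951) - 3099 = (2*(-17)*(-10 - 17) - 1951) - 3099 = (2*(-17)*(-27) - 1951) - 3099 = (918 - 1951) - 3099 = -1033 - 3099 = -4132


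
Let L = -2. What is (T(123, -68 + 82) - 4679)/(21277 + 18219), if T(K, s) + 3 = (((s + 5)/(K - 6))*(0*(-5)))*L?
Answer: -2341/19748 ≈ -0.11854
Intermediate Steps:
T(K, s) = -3 (T(K, s) = -3 + (((s + 5)/(K - 6))*(0*(-5)))*(-2) = -3 + (((5 + s)/(-6 + K))*0)*(-2) = -3 + 0*(-2) = -3 + 0 = -3)
(T(123, -68 + 82) - 4679)/(21277 + 18219) = (-3 - 4679)/(21277 + 18219) = -4682/39496 = -4682*1/39496 = -2341/19748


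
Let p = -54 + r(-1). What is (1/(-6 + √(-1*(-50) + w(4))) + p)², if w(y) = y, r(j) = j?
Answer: 53795/18 - 164*√6/9 ≈ 2944.0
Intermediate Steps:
p = -55 (p = -54 - 1 = -55)
(1/(-6 + √(-1*(-50) + w(4))) + p)² = (1/(-6 + √(-1*(-50) + 4)) - 55)² = (1/(-6 + √(50 + 4)) - 55)² = (1/(-6 + √54) - 55)² = (1/(-6 + 3*√6) - 55)² = (-55 + 1/(-6 + 3*√6))²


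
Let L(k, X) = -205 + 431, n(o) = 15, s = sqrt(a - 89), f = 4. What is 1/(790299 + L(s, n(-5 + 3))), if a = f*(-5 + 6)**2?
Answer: 1/790525 ≈ 1.2650e-6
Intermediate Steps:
a = 4 (a = 4*(-5 + 6)**2 = 4*1**2 = 4*1 = 4)
s = I*sqrt(85) (s = sqrt(4 - 89) = sqrt(-85) = I*sqrt(85) ≈ 9.2195*I)
L(k, X) = 226
1/(790299 + L(s, n(-5 + 3))) = 1/(790299 + 226) = 1/790525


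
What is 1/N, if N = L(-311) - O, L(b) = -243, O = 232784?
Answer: -1/233027 ≈ -4.2913e-6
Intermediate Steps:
N = -233027 (N = -243 - 1*232784 = -243 - 232784 = -233027)
1/N = 1/(-233027) = -1/233027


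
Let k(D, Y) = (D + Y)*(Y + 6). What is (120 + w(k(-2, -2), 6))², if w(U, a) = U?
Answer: 10816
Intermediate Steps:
k(D, Y) = (6 + Y)*(D + Y) (k(D, Y) = (D + Y)*(6 + Y) = (6 + Y)*(D + Y))
(120 + w(k(-2, -2), 6))² = (120 + ((-2)² + 6*(-2) + 6*(-2) - 2*(-2)))² = (120 + (4 - 12 - 12 + 4))² = (120 - 16)² = 104² = 10816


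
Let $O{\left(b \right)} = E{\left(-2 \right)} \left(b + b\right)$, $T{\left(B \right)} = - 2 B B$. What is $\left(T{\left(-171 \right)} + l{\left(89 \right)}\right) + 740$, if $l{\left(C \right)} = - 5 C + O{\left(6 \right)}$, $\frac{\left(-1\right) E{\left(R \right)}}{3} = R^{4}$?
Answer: $-58763$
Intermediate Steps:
$E{\left(R \right)} = - 3 R^{4}$
$T{\left(B \right)} = - 2 B^{2}$
$O{\left(b \right)} = - 96 b$ ($O{\left(b \right)} = - 3 \left(-2\right)^{4} \left(b + b\right) = \left(-3\right) 16 \cdot 2 b = - 48 \cdot 2 b = - 96 b$)
$l{\left(C \right)} = -576 - 5 C$ ($l{\left(C \right)} = - 5 C - 576 = -576 - 5 C$)
$\left(T{\left(-171 \right)} + l{\left(89 \right)}\right) + 740 = \left(- 2 \left(-171\right)^{2} - 1021\right) + 740 = \left(\left(-2\right) 29241 - 1021\right) + 740 = \left(-58482 - 1021\right) + 740 = -59503 + 740 = -58763$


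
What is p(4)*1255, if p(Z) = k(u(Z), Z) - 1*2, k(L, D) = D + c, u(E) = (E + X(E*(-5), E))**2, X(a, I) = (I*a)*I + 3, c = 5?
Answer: 8785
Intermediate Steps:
X(a, I) = 3 + a*I**2 (X(a, I) = a*I**2 + 3 = 3 + a*I**2)
u(E) = (3 + E - 5*E**3)**2 (u(E) = (E + (3 + (E*(-5))*E**2))**2 = (E + (3 + (-5*E)*E**2))**2 = (E + (3 - 5*E**3))**2 = (3 + E - 5*E**3)**2)
k(L, D) = 5 + D (k(L, D) = D + 5 = 5 + D)
p(Z) = 3 + Z (p(Z) = (5 + Z) - 1*2 = (5 + Z) - 2 = 3 + Z)
p(4)*1255 = (3 + 4)*1255 = 7*1255 = 8785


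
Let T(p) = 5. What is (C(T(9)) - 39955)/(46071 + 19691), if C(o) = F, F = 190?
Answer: -39765/65762 ≈ -0.60468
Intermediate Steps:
C(o) = 190
(C(T(9)) - 39955)/(46071 + 19691) = (190 - 39955)/(46071 + 19691) = -39765/65762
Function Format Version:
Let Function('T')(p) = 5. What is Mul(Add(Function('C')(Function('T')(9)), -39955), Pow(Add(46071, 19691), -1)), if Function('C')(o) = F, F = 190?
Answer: Rational(-39765, 65762) ≈ -0.60468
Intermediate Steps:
Function('C')(o) = 190
Mul(Add(Function('C')(Function('T')(9)), -39955), Pow(Add(46071, 19691), -1)) = Mul(Add(190, -39955), Pow(Add(46071, 19691), -1)) = Mul(-39765, Pow(65762, -1)) = Mul(-39765, Rational(1, 65762)) = Rational(-39765, 65762)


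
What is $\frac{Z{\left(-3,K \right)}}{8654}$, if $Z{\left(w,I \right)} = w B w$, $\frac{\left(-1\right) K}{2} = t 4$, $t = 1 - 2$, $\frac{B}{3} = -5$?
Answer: $- \frac{135}{8654} \approx -0.0156$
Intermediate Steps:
$B = -15$ ($B = 3 \left(-5\right) = -15$)
$t = -1$ ($t = 1 - 2 = -1$)
$K = 8$ ($K = - 2 \left(\left(-1\right) 4\right) = \left(-2\right) \left(-4\right) = 8$)
$Z{\left(w,I \right)} = - 15 w^{2}$ ($Z{\left(w,I \right)} = w \left(-15\right) w = - 15 w w = - 15 w^{2}$)
$\frac{Z{\left(-3,K \right)}}{8654} = \frac{\left(-15\right) \left(-3\right)^{2}}{8654} = \left(-15\right) 9 \cdot \frac{1}{8654} = \left(-135\right) \frac{1}{8654} = - \frac{135}{8654}$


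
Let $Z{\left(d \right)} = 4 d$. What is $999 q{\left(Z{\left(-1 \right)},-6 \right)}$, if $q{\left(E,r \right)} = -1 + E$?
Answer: $-4995$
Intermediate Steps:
$999 q{\left(Z{\left(-1 \right)},-6 \right)} = 999 \left(-1 + 4 \left(-1\right)\right) = 999 \left(-1 - 4\right) = 999 \left(-5\right) = -4995$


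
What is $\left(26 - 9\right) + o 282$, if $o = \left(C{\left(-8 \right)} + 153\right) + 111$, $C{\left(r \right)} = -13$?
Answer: $70799$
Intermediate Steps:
$o = 251$ ($o = \left(-13 + 153\right) + 111 = 140 + 111 = 251$)
$\left(26 - 9\right) + o 282 = \left(26 - 9\right) + 251 \cdot 282 = \left(26 - 9\right) + 70782 = 17 + 70782 = 70799$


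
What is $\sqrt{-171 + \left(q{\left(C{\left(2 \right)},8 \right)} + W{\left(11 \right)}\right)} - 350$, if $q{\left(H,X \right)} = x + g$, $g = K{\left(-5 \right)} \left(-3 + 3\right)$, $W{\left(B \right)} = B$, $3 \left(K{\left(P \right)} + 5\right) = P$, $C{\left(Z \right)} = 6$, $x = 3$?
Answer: $-350 + i \sqrt{157} \approx -350.0 + 12.53 i$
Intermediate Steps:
$K{\left(P \right)} = -5 + \frac{P}{3}$
$g = 0$ ($g = \left(-5 + \frac{1}{3} \left(-5\right)\right) \left(-3 + 3\right) = \left(-5 - \frac{5}{3}\right) 0 = \left(- \frac{20}{3}\right) 0 = 0$)
$q{\left(H,X \right)} = 3$ ($q{\left(H,X \right)} = 3 + 0 = 3$)
$\sqrt{-171 + \left(q{\left(C{\left(2 \right)},8 \right)} + W{\left(11 \right)}\right)} - 350 = \sqrt{-171 + \left(3 + 11\right)} - 350 = \sqrt{-171 + 14} - 350 = \sqrt{-157} - 350 = i \sqrt{157} - 350 = -350 + i \sqrt{157}$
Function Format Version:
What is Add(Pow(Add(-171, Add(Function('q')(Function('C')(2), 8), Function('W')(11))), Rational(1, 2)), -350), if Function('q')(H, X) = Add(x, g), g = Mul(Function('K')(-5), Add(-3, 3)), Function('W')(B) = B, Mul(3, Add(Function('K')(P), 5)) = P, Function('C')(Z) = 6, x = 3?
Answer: Add(-350, Mul(I, Pow(157, Rational(1, 2)))) ≈ Add(-350.00, Mul(12.530, I))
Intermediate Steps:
Function('K')(P) = Add(-5, Mul(Rational(1, 3), P))
g = 0 (g = Mul(Add(-5, Mul(Rational(1, 3), -5)), Add(-3, 3)) = Mul(Add(-5, Rational(-5, 3)), 0) = Mul(Rational(-20, 3), 0) = 0)
Function('q')(H, X) = 3 (Function('q')(H, X) = Add(3, 0) = 3)
Add(Pow(Add(-171, Add(Function('q')(Function('C')(2), 8), Function('W')(11))), Rational(1, 2)), -350) = Add(Pow(Add(-171, Add(3, 11)), Rational(1, 2)), -350) = Add(Pow(Add(-171, 14), Rational(1, 2)), -350) = Add(Pow(-157, Rational(1, 2)), -350) = Add(Mul(I, Pow(157, Rational(1, 2))), -350) = Add(-350, Mul(I, Pow(157, Rational(1, 2))))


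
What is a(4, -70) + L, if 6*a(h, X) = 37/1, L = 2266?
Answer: 13633/6 ≈ 2272.2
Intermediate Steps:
a(h, X) = 37/6 (a(h, X) = (37/1)/6 = (37*1)/6 = (⅙)*37 = 37/6)
a(4, -70) + L = 37/6 + 2266 = 13633/6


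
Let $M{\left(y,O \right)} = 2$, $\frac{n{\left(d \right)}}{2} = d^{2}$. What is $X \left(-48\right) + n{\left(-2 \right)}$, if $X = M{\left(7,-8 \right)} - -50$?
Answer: $-2488$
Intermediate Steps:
$n{\left(d \right)} = 2 d^{2}$
$X = 52$ ($X = 2 - -50 = 2 + 50 = 52$)
$X \left(-48\right) + n{\left(-2 \right)} = 52 \left(-48\right) + 2 \left(-2\right)^{2} = -2496 + 2 \cdot 4 = -2496 + 8 = -2488$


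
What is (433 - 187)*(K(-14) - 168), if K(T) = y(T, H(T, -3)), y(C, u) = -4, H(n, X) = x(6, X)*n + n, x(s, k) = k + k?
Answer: -42312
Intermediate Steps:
x(s, k) = 2*k
H(n, X) = n + 2*X*n (H(n, X) = (2*X)*n + n = 2*X*n + n = n + 2*X*n)
K(T) = -4
(433 - 187)*(K(-14) - 168) = (433 - 187)*(-4 - 168) = 246*(-172) = -42312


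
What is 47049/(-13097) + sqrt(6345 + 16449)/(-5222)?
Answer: -47049/13097 - sqrt(22794)/5222 ≈ -3.6213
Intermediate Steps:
47049/(-13097) + sqrt(6345 + 16449)/(-5222) = 47049*(-1/13097) + sqrt(22794)*(-1/5222) = -47049/13097 - sqrt(22794)/5222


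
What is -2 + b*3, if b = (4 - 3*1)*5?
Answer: 13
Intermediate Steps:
b = 5 (b = (4 - 3)*5 = 1*5 = 5)
-2 + b*3 = -2 + 5*3 = -2 + 15 = 13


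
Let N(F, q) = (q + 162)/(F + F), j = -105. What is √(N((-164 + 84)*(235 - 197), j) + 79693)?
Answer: √127508785/40 ≈ 282.30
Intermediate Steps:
N(F, q) = (162 + q)/(2*F) (N(F, q) = (162 + q)/((2*F)) = (162 + q)*(1/(2*F)) = (162 + q)/(2*F))
√(N((-164 + 84)*(235 - 197), j) + 79693) = √((162 - 105)/(2*(((-164 + 84)*(235 - 197)))) + 79693) = √((½)*57/(-80*38) + 79693) = √((½)*57/(-3040) + 79693) = √((½)*(-1/3040)*57 + 79693) = √(-3/320 + 79693) = √(25501757/320) = √127508785/40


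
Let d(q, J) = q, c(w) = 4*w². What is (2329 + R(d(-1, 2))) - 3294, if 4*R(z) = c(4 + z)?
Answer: -956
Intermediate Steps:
R(z) = (4 + z)² (R(z) = (4*(4 + z)²)/4 = (4 + z)²)
(2329 + R(d(-1, 2))) - 3294 = (2329 + (4 - 1)²) - 3294 = (2329 + 3²) - 3294 = (2329 + 9) - 3294 = 2338 - 3294 = -956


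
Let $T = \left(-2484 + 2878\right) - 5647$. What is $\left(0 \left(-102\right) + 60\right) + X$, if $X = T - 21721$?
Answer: $-26914$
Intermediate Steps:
$T = -5253$ ($T = 394 - 5647 = -5253$)
$X = -26974$ ($X = -5253 - 21721 = -26974$)
$\left(0 \left(-102\right) + 60\right) + X = \left(0 \left(-102\right) + 60\right) - 26974 = \left(0 + 60\right) - 26974 = 60 - 26974 = -26914$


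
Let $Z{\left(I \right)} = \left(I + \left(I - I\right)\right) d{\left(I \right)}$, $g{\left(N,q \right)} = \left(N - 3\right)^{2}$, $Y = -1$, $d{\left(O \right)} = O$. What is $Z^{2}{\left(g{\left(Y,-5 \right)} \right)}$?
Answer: $65536$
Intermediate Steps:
$g{\left(N,q \right)} = \left(-3 + N\right)^{2}$
$Z{\left(I \right)} = I^{2}$ ($Z{\left(I \right)} = \left(I + \left(I - I\right)\right) I = \left(I + 0\right) I = I I = I^{2}$)
$Z^{2}{\left(g{\left(Y,-5 \right)} \right)} = \left(\left(\left(-3 - 1\right)^{2}\right)^{2}\right)^{2} = \left(\left(\left(-4\right)^{2}\right)^{2}\right)^{2} = \left(16^{2}\right)^{2} = 256^{2} = 65536$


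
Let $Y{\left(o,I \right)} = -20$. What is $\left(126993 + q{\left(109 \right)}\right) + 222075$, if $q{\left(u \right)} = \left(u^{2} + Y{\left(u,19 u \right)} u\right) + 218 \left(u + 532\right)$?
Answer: $498507$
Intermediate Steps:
$q{\left(u \right)} = 115976 + u^{2} + 198 u$ ($q{\left(u \right)} = \left(u^{2} - 20 u\right) + 218 \left(u + 532\right) = \left(u^{2} - 20 u\right) + 218 \left(532 + u\right) = \left(u^{2} - 20 u\right) + \left(115976 + 218 u\right) = 115976 + u^{2} + 198 u$)
$\left(126993 + q{\left(109 \right)}\right) + 222075 = \left(126993 + \left(115976 + 109^{2} + 198 \cdot 109\right)\right) + 222075 = \left(126993 + \left(115976 + 11881 + 21582\right)\right) + 222075 = \left(126993 + 149439\right) + 222075 = 276432 + 222075 = 498507$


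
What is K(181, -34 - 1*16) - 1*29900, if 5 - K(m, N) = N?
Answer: -29845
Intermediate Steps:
K(m, N) = 5 - N
K(181, -34 - 1*16) - 1*29900 = (5 - (-34 - 1*16)) - 1*29900 = (5 - (-34 - 16)) - 29900 = (5 - 1*(-50)) - 29900 = (5 + 50) - 29900 = 55 - 29900 = -29845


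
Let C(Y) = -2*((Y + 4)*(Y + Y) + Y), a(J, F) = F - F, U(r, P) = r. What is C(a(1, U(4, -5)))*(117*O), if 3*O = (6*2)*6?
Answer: 0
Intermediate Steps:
O = 24 (O = ((6*2)*6)/3 = (12*6)/3 = (⅓)*72 = 24)
a(J, F) = 0
C(Y) = -2*Y - 4*Y*(4 + Y) (C(Y) = -2*((4 + Y)*(2*Y) + Y) = -2*(2*Y*(4 + Y) + Y) = -2*(Y + 2*Y*(4 + Y)) = -2*Y - 4*Y*(4 + Y))
C(a(1, U(4, -5)))*(117*O) = (-2*0*(9 + 2*0))*(117*24) = -2*0*(9 + 0)*2808 = -2*0*9*2808 = 0*2808 = 0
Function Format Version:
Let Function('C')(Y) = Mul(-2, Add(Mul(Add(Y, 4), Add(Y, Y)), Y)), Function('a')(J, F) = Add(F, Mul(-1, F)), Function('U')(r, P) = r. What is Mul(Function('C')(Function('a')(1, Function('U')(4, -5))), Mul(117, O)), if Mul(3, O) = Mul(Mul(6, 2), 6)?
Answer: 0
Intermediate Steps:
O = 24 (O = Mul(Rational(1, 3), Mul(Mul(6, 2), 6)) = Mul(Rational(1, 3), Mul(12, 6)) = Mul(Rational(1, 3), 72) = 24)
Function('a')(J, F) = 0
Function('C')(Y) = Add(Mul(-2, Y), Mul(-4, Y, Add(4, Y))) (Function('C')(Y) = Mul(-2, Add(Mul(Add(4, Y), Mul(2, Y)), Y)) = Mul(-2, Add(Mul(2, Y, Add(4, Y)), Y)) = Mul(-2, Add(Y, Mul(2, Y, Add(4, Y)))) = Add(Mul(-2, Y), Mul(-4, Y, Add(4, Y))))
Mul(Function('C')(Function('a')(1, Function('U')(4, -5))), Mul(117, O)) = Mul(Mul(-2, 0, Add(9, Mul(2, 0))), Mul(117, 24)) = Mul(Mul(-2, 0, Add(9, 0)), 2808) = Mul(Mul(-2, 0, 9), 2808) = Mul(0, 2808) = 0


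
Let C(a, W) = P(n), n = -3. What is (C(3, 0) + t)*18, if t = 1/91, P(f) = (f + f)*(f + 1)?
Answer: 19674/91 ≈ 216.20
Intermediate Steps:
P(f) = 2*f*(1 + f) (P(f) = (2*f)*(1 + f) = 2*f*(1 + f))
C(a, W) = 12 (C(a, W) = 2*(-3)*(1 - 3) = 2*(-3)*(-2) = 12)
t = 1/91 ≈ 0.010989
(C(3, 0) + t)*18 = (12 + 1/91)*18 = (1093/91)*18 = 19674/91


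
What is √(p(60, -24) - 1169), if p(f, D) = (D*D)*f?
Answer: √33391 ≈ 182.73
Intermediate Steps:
p(f, D) = f*D² (p(f, D) = D²*f = f*D²)
√(p(60, -24) - 1169) = √(60*(-24)² - 1169) = √(60*576 - 1169) = √(34560 - 1169) = √33391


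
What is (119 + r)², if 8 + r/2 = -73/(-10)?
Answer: 345744/25 ≈ 13830.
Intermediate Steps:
r = -7/5 (r = -16 + 2*(-73/(-10)) = -16 + 2*(-73*(-⅒)) = -16 + 2*(73/10) = -16 + 73/5 = -7/5 ≈ -1.4000)
(119 + r)² = (119 - 7/5)² = (588/5)² = 345744/25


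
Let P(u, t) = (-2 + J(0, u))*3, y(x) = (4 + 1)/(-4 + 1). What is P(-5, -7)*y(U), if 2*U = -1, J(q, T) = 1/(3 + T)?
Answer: 25/2 ≈ 12.500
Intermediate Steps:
U = -½ (U = (½)*(-1) = -½ ≈ -0.50000)
y(x) = -5/3 (y(x) = 5/(-3) = 5*(-⅓) = -5/3)
P(u, t) = -6 + 3/(3 + u) (P(u, t) = (-2 + 1/(3 + u))*3 = -6 + 3/(3 + u))
P(-5, -7)*y(U) = (3*(-5 - 2*(-5))/(3 - 5))*(-5/3) = (3*(-5 + 10)/(-2))*(-5/3) = (3*(-½)*5)*(-5/3) = -15/2*(-5/3) = 25/2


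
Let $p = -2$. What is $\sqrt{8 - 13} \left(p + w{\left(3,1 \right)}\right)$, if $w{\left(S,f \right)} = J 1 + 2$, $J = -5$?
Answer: $- 5 i \sqrt{5} \approx - 11.18 i$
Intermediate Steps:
$w{\left(S,f \right)} = -3$ ($w{\left(S,f \right)} = \left(-5\right) 1 + 2 = -5 + 2 = -3$)
$\sqrt{8 - 13} \left(p + w{\left(3,1 \right)}\right) = \sqrt{8 - 13} \left(-2 - 3\right) = \sqrt{-5} \left(-5\right) = i \sqrt{5} \left(-5\right) = - 5 i \sqrt{5}$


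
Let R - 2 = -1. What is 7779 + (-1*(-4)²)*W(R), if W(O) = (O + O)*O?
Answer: 7747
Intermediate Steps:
R = 1 (R = 2 - 1 = 1)
W(O) = 2*O² (W(O) = (2*O)*O = 2*O²)
7779 + (-1*(-4)²)*W(R) = 7779 + (-1*(-4)²)*(2*1²) = 7779 + (-1*16)*(2*1) = 7779 - 16*2 = 7779 - 32 = 7747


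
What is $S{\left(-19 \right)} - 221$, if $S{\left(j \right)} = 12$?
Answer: $-209$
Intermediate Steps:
$S{\left(-19 \right)} - 221 = 12 - 221 = -209$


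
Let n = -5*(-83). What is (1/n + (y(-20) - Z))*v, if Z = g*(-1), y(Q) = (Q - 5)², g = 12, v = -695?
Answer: -36745484/83 ≈ -4.4272e+5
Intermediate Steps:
y(Q) = (-5 + Q)²
n = 415
Z = -12 (Z = 12*(-1) = -12)
(1/n + (y(-20) - Z))*v = (1/415 + ((-5 - 20)² - 1*(-12)))*(-695) = (1/415 + ((-25)² + 12))*(-695) = (1/415 + (625 + 12))*(-695) = (1/415 + 637)*(-695) = (264356/415)*(-695) = -36745484/83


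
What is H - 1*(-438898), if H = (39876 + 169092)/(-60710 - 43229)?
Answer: 45618410254/103939 ≈ 4.3890e+5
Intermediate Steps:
H = -208968/103939 (H = 208968/(-103939) = 208968*(-1/103939) = -208968/103939 ≈ -2.0105)
H - 1*(-438898) = -208968/103939 - 1*(-438898) = -208968/103939 + 438898 = 45618410254/103939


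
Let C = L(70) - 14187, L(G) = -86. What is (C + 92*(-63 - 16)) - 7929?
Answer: -29470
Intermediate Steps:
C = -14273 (C = -86 - 14187 = -14273)
(C + 92*(-63 - 16)) - 7929 = (-14273 + 92*(-63 - 16)) - 7929 = (-14273 + 92*(-79)) - 7929 = (-14273 - 7268) - 7929 = -21541 - 7929 = -29470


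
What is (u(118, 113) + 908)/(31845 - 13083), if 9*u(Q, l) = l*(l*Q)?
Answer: 757457/84429 ≈ 8.9715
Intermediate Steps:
u(Q, l) = Q*l**2/9 (u(Q, l) = (l*(l*Q))/9 = (l*(Q*l))/9 = (Q*l**2)/9 = Q*l**2/9)
(u(118, 113) + 908)/(31845 - 13083) = ((1/9)*118*113**2 + 908)/(31845 - 13083) = ((1/9)*118*12769 + 908)/18762 = (1506742/9 + 908)*(1/18762) = (1514914/9)*(1/18762) = 757457/84429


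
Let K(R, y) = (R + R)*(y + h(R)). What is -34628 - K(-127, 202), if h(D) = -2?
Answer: 16172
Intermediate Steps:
K(R, y) = 2*R*(-2 + y) (K(R, y) = (R + R)*(y - 2) = (2*R)*(-2 + y) = 2*R*(-2 + y))
-34628 - K(-127, 202) = -34628 - 2*(-127)*(-2 + 202) = -34628 - 2*(-127)*200 = -34628 - 1*(-50800) = -34628 + 50800 = 16172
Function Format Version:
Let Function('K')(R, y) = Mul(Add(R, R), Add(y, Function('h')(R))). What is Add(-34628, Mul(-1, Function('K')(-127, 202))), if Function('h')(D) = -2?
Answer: 16172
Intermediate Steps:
Function('K')(R, y) = Mul(2, R, Add(-2, y)) (Function('K')(R, y) = Mul(Add(R, R), Add(y, -2)) = Mul(Mul(2, R), Add(-2, y)) = Mul(2, R, Add(-2, y)))
Add(-34628, Mul(-1, Function('K')(-127, 202))) = Add(-34628, Mul(-1, Mul(2, -127, Add(-2, 202)))) = Add(-34628, Mul(-1, Mul(2, -127, 200))) = Add(-34628, Mul(-1, -50800)) = Add(-34628, 50800) = 16172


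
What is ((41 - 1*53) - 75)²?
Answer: 7569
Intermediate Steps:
((41 - 1*53) - 75)² = ((41 - 53) - 75)² = (-12 - 75)² = (-87)² = 7569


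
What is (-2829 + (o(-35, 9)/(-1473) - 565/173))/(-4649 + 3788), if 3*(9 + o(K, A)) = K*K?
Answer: 2165437712/658223307 ≈ 3.2898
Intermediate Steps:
o(K, A) = -9 + K²/3 (o(K, A) = -9 + (K*K)/3 = -9 + K²/3)
(-2829 + (o(-35, 9)/(-1473) - 565/173))/(-4649 + 3788) = (-2829 + ((-9 + (⅓)*(-35)²)/(-1473) - 565/173))/(-4649 + 3788) = (-2829 + ((-9 + (⅓)*1225)*(-1/1473) - 565*1/173))/(-861) = (-2829 + ((-9 + 1225/3)*(-1/1473) - 565/173))*(-1/861) = (-2829 + ((1198/3)*(-1/1473) - 565/173))*(-1/861) = (-2829 + (-1198/4419 - 565/173))*(-1/861) = (-2829 - 2703989/764487)*(-1/861) = -2165437712/764487*(-1/861) = 2165437712/658223307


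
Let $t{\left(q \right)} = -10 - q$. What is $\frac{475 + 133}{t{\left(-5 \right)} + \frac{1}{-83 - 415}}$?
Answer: $- \frac{302784}{2491} \approx -121.55$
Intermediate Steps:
$\frac{475 + 133}{t{\left(-5 \right)} + \frac{1}{-83 - 415}} = \frac{475 + 133}{\left(-10 - -5\right) + \frac{1}{-83 - 415}} = \frac{608}{\left(-10 + 5\right) + \frac{1}{-498}} = \frac{608}{-5 - \frac{1}{498}} = \frac{608}{- \frac{2491}{498}} = 608 \left(- \frac{498}{2491}\right) = - \frac{302784}{2491}$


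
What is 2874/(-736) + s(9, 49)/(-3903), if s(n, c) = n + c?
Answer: -5629955/1436304 ≈ -3.9198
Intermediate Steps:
s(n, c) = c + n
2874/(-736) + s(9, 49)/(-3903) = 2874/(-736) + (49 + 9)/(-3903) = 2874*(-1/736) + 58*(-1/3903) = -1437/368 - 58/3903 = -5629955/1436304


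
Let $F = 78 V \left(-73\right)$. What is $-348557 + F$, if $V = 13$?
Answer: $-422579$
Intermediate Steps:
$F = -74022$ ($F = 78 \cdot 13 \left(-73\right) = 1014 \left(-73\right) = -74022$)
$-348557 + F = -348557 - 74022 = -422579$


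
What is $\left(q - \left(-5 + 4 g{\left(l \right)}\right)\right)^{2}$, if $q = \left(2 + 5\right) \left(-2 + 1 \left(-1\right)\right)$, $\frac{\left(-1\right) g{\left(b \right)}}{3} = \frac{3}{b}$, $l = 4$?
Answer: $49$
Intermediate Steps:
$g{\left(b \right)} = - \frac{9}{b}$ ($g{\left(b \right)} = - 3 \frac{3}{b} = - \frac{9}{b}$)
$q = -21$ ($q = 7 \left(-2 - 1\right) = 7 \left(-3\right) = -21$)
$\left(q - \left(-5 + 4 g{\left(l \right)}\right)\right)^{2} = \left(-21 - \left(-5 + 4 \left(- \frac{9}{4}\right)\right)\right)^{2} = \left(-21 - \left(-5 + 4 \left(\left(-9\right) \frac{1}{4}\right)\right)\right)^{2} = \left(-21 + \left(5 - -9\right)\right)^{2} = \left(-21 + \left(5 + 9\right)\right)^{2} = \left(-21 + 14\right)^{2} = \left(-7\right)^{2} = 49$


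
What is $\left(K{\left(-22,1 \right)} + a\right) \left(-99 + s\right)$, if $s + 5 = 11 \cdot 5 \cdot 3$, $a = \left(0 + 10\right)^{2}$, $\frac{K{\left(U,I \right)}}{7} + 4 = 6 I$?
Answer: $6954$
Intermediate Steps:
$K{\left(U,I \right)} = -28 + 42 I$ ($K{\left(U,I \right)} = -28 + 7 \cdot 6 I = -28 + 42 I$)
$a = 100$ ($a = 10^{2} = 100$)
$s = 160$ ($s = -5 + 11 \cdot 5 \cdot 3 = -5 + 55 \cdot 3 = -5 + 165 = 160$)
$\left(K{\left(-22,1 \right)} + a\right) \left(-99 + s\right) = \left(\left(-28 + 42 \cdot 1\right) + 100\right) \left(-99 + 160\right) = \left(\left(-28 + 42\right) + 100\right) 61 = \left(14 + 100\right) 61 = 114 \cdot 61 = 6954$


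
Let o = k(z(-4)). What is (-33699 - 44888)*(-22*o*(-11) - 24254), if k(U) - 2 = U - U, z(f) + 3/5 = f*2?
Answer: 1868012990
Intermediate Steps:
z(f) = -⅗ + 2*f (z(f) = -⅗ + f*2 = -⅗ + 2*f)
k(U) = 2 (k(U) = 2 + (U - U) = 2 + 0 = 2)
o = 2
(-33699 - 44888)*(-22*o*(-11) - 24254) = (-33699 - 44888)*(-22*2*(-11) - 24254) = -78587*(-44*(-11) - 24254) = -78587*(484 - 24254) = -78587*(-23770) = 1868012990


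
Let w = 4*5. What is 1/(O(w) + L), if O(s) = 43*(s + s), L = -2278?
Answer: -1/558 ≈ -0.0017921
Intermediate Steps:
w = 20
O(s) = 86*s (O(s) = 43*(2*s) = 86*s)
1/(O(w) + L) = 1/(86*20 - 2278) = 1/(1720 - 2278) = 1/(-558) = -1/558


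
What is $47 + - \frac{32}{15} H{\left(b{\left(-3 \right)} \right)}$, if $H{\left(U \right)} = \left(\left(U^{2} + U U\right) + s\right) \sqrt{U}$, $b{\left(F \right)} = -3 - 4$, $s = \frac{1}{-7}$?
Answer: $47 - \frac{4384 i \sqrt{7}}{21} \approx 47.0 - 552.33 i$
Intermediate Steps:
$s = - \frac{1}{7} \approx -0.14286$
$b{\left(F \right)} = -7$ ($b{\left(F \right)} = -3 - 4 = -7$)
$H{\left(U \right)} = \sqrt{U} \left(- \frac{1}{7} + 2 U^{2}\right)$ ($H{\left(U \right)} = \left(\left(U^{2} + U U\right) - \frac{1}{7}\right) \sqrt{U} = \left(\left(U^{2} + U^{2}\right) - \frac{1}{7}\right) \sqrt{U} = \left(2 U^{2} - \frac{1}{7}\right) \sqrt{U} = \left(- \frac{1}{7} + 2 U^{2}\right) \sqrt{U} = \sqrt{U} \left(- \frac{1}{7} + 2 U^{2}\right)$)
$47 + - \frac{32}{15} H{\left(b{\left(-3 \right)} \right)} = 47 + - \frac{32}{15} \frac{\sqrt{-7} \left(-1 + 14 \left(-7\right)^{2}\right)}{7} = 47 + \left(-32\right) \frac{1}{15} \frac{i \sqrt{7} \left(-1 + 14 \cdot 49\right)}{7} = 47 - \frac{32 \frac{i \sqrt{7} \left(-1 + 686\right)}{7}}{15} = 47 - \frac{32 \cdot \frac{1}{7} i \sqrt{7} \cdot 685}{15} = 47 - \frac{32 \frac{685 i \sqrt{7}}{7}}{15} = 47 - \frac{4384 i \sqrt{7}}{21}$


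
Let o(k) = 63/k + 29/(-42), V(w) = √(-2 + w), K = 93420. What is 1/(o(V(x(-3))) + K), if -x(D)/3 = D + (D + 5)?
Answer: 42/3926257 ≈ 1.0697e-5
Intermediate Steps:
x(D) = -15 - 6*D (x(D) = -3*(D + (D + 5)) = -3*(D + (5 + D)) = -3*(5 + 2*D) = -15 - 6*D)
o(k) = -29/42 + 63/k (o(k) = 63/k + 29*(-1/42) = 63/k - 29/42 = -29/42 + 63/k)
1/(o(V(x(-3))) + K) = 1/((-29/42 + 63/(√(-2 + (-15 - 6*(-3))))) + 93420) = 1/((-29/42 + 63/(√(-2 + (-15 + 18)))) + 93420) = 1/((-29/42 + 63/(√(-2 + 3))) + 93420) = 1/((-29/42 + 63/(√1)) + 93420) = 1/((-29/42 + 63/1) + 93420) = 1/((-29/42 + 63*1) + 93420) = 1/((-29/42 + 63) + 93420) = 1/(2617/42 + 93420) = 1/(3926257/42) = 42/3926257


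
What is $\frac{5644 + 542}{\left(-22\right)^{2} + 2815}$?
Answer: $\frac{6186}{3299} \approx 1.8751$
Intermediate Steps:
$\frac{5644 + 542}{\left(-22\right)^{2} + 2815} = \frac{6186}{484 + 2815} = \frac{6186}{3299}$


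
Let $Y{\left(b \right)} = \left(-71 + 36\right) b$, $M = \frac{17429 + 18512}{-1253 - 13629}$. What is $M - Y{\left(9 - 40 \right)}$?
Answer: $- \frac{16182911}{14882} \approx -1087.4$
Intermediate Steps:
$M = - \frac{35941}{14882}$ ($M = \frac{35941}{-14882} = 35941 \left(- \frac{1}{14882}\right) = - \frac{35941}{14882} \approx -2.4151$)
$Y{\left(b \right)} = - 35 b$
$M - Y{\left(9 - 40 \right)} = - \frac{35941}{14882} - - 35 \left(9 - 40\right) = - \frac{35941}{14882} - \left(-35\right) \left(-31\right) = - \frac{35941}{14882} - 1085 = - \frac{16182911}{14882}$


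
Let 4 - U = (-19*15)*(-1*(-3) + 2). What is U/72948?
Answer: 1429/72948 ≈ 0.019589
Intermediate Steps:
U = 1429 (U = 4 - (-19*15)*(-1*(-3) + 2) = 4 - (-285)*(3 + 2) = 4 - (-285)*5 = 4 - 1*(-1425) = 4 + 1425 = 1429)
U/72948 = 1429/72948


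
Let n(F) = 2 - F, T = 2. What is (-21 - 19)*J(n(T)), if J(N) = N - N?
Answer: 0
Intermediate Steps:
J(N) = 0
(-21 - 19)*J(n(T)) = (-21 - 19)*0 = -40*0 = 0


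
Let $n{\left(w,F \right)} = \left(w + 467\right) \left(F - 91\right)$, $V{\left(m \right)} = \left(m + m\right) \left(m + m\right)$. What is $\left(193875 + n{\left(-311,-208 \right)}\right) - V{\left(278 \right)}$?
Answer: $-161905$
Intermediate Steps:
$V{\left(m \right)} = 4 m^{2}$ ($V{\left(m \right)} = 2 m 2 m = 4 m^{2}$)
$n{\left(w,F \right)} = \left(-91 + F\right) \left(467 + w\right)$ ($n{\left(w,F \right)} = \left(467 + w\right) \left(-91 + F\right) = \left(-91 + F\right) \left(467 + w\right)$)
$\left(193875 + n{\left(-311,-208 \right)}\right) - V{\left(278 \right)} = \left(193875 - 46644\right) - 4 \cdot 278^{2} = \left(193875 + \left(-42497 + 28301 - 97136 + 64688\right)\right) - 4 \cdot 77284 = \left(193875 - 46644\right) - 309136 = 147231 - 309136 = -161905$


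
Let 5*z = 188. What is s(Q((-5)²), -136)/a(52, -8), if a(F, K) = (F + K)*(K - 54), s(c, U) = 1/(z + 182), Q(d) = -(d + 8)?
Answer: -5/2995344 ≈ -1.6693e-6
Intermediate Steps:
z = 188/5 (z = (⅕)*188 = 188/5 ≈ 37.600)
Q(d) = -8 - d (Q(d) = -(8 + d) = -8 - d)
s(c, U) = 5/1098 (s(c, U) = 1/(188/5 + 182) = 1/(1098/5) = 5/1098)
a(F, K) = (-54 + K)*(F + K) (a(F, K) = (F + K)*(-54 + K) = (-54 + K)*(F + K))
s(Q((-5)²), -136)/a(52, -8) = 5/(1098*((-8)² - 54*52 - 54*(-8) + 52*(-8))) = 5/(1098*(64 - 2808 + 432 - 416)) = (5/1098)/(-2728) = (5/1098)*(-1/2728) = -5/2995344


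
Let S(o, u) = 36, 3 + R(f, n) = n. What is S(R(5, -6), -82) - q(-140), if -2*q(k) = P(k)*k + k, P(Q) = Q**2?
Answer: -1372034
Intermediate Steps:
R(f, n) = -3 + n
q(k) = -k/2 - k**3/2 (q(k) = -(k**2*k + k)/2 = -(k**3 + k)/2 = -(k + k**3)/2 = -k/2 - k**3/2)
S(R(5, -6), -82) - q(-140) = 36 - (-1)*(-140)*(1 + (-140)**2)/2 = 36 - (-1)*(-140)*(1 + 19600)/2 = 36 - (-1)*(-140)*19601/2 = 36 - 1*1372070 = 36 - 1372070 = -1372034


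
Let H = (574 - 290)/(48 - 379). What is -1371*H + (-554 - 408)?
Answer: 70942/331 ≈ 214.33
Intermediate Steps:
H = -284/331 (H = 284/(-331) = 284*(-1/331) = -284/331 ≈ -0.85801)
-1371*H + (-554 - 408) = -1371*(-284/331) + (-554 - 408) = 389364/331 - 962 = 70942/331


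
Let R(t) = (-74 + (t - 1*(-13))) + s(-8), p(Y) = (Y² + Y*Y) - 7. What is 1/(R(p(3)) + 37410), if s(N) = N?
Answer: 1/37352 ≈ 2.6772e-5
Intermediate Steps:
p(Y) = -7 + 2*Y² (p(Y) = (Y² + Y²) - 7 = 2*Y² - 7 = -7 + 2*Y²)
R(t) = -69 + t (R(t) = (-74 + (t - 1*(-13))) - 8 = (-74 + (t + 13)) - 8 = (-74 + (13 + t)) - 8 = (-61 + t) - 8 = -69 + t)
1/(R(p(3)) + 37410) = 1/((-69 + (-7 + 2*3²)) + 37410) = 1/((-69 + (-7 + 2*9)) + 37410) = 1/((-69 + (-7 + 18)) + 37410) = 1/((-69 + 11) + 37410) = 1/(-58 + 37410) = 1/37352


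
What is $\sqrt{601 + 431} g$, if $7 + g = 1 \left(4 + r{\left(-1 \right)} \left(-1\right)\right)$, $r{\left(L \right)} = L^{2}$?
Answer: $- 8 \sqrt{258} \approx -128.5$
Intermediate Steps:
$g = -4$ ($g = -7 + 1 \left(4 + \left(-1\right)^{2} \left(-1\right)\right) = -7 + 1 \left(4 + 1 \left(-1\right)\right) = -7 + 1 \left(4 - 1\right) = -7 + 1 \cdot 3 = -7 + 3 = -4$)
$\sqrt{601 + 431} g = \sqrt{601 + 431} \left(-4\right) = \sqrt{1032} \left(-4\right) = 2 \sqrt{258} \left(-4\right) = - 8 \sqrt{258}$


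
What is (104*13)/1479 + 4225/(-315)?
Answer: -388193/31059 ≈ -12.499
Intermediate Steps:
(104*13)/1479 + 4225/(-315) = 1352*(1/1479) + 4225*(-1/315) = 1352/1479 - 845/63 = -388193/31059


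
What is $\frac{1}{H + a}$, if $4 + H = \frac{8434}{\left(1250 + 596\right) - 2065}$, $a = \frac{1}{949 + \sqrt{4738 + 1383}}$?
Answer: $- \frac{202633423579}{8614018684749} + \frac{5329 \sqrt{6121}}{8614018684749} \approx -0.023524$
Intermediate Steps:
$a = \frac{1}{949 + \sqrt{6121}} \approx 0.00097349$
$H = - \frac{9310}{219}$ ($H = -4 + \frac{8434}{\left(1250 + 596\right) - 2065} = -4 + \frac{8434}{1846 - 2065} = -4 + \frac{8434}{-219} = -4 + 8434 \left(- \frac{1}{219}\right) = -4 - \frac{8434}{219} = - \frac{9310}{219} \approx -42.511$)
$\frac{1}{H + a} = \frac{1}{- \frac{9310}{219} + \left(\frac{949}{894480} - \frac{\sqrt{6121}}{894480}\right)} = \frac{1}{- \frac{2775800323}{65297040} - \frac{\sqrt{6121}}{894480}}$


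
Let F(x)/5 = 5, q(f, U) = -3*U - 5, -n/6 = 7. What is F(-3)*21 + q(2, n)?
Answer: 646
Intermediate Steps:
n = -42 (n = -6*7 = -42)
q(f, U) = -5 - 3*U
F(x) = 25 (F(x) = 5*5 = 25)
F(-3)*21 + q(2, n) = 25*21 + (-5 - 3*(-42)) = 525 + (-5 + 126) = 525 + 121 = 646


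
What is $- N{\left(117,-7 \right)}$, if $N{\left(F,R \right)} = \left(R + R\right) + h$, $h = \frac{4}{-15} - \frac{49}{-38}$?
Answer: $\frac{7397}{570} \approx 12.977$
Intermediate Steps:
$h = \frac{583}{570}$ ($h = 4 \left(- \frac{1}{15}\right) - - \frac{49}{38} = - \frac{4}{15} + \frac{49}{38} = \frac{583}{570} \approx 1.0228$)
$N{\left(F,R \right)} = \frac{583}{570} + 2 R$ ($N{\left(F,R \right)} = \left(R + R\right) + \frac{583}{570} = 2 R + \frac{583}{570} = \frac{583}{570} + 2 R$)
$- N{\left(117,-7 \right)} = - (\frac{583}{570} + 2 \left(-7\right)) = - (\frac{583}{570} - 14) = \left(-1\right) \left(- \frac{7397}{570}\right) = \frac{7397}{570}$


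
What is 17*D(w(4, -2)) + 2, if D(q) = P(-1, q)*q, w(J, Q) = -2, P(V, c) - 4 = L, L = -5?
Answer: 36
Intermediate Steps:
P(V, c) = -1 (P(V, c) = 4 - 5 = -1)
D(q) = -q
17*D(w(4, -2)) + 2 = 17*(-1*(-2)) + 2 = 17*2 + 2 = 34 + 2 = 36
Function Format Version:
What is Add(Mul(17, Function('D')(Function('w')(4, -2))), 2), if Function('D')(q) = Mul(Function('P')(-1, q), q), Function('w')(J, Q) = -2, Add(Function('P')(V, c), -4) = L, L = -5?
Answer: 36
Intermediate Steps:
Function('P')(V, c) = -1 (Function('P')(V, c) = Add(4, -5) = -1)
Function('D')(q) = Mul(-1, q)
Add(Mul(17, Function('D')(Function('w')(4, -2))), 2) = Add(Mul(17, Mul(-1, -2)), 2) = Add(Mul(17, 2), 2) = Add(34, 2) = 36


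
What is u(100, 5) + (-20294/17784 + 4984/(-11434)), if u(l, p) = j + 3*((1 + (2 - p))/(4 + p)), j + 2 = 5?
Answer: 38447053/50835564 ≈ 0.75630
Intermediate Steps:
j = 3 (j = -2 + 5 = 3)
u(l, p) = 3 + 3*(3 - p)/(4 + p) (u(l, p) = 3 + 3*((1 + (2 - p))/(4 + p)) = 3 + 3*((3 - p)/(4 + p)) = 3 + 3*(3 - p)/(4 + p))
u(100, 5) + (-20294/17784 + 4984/(-11434)) = 21/(4 + 5) + (-20294/17784 + 4984/(-11434)) = 21/9 + (-20294*1/17784 + 4984*(-1/11434)) = 21*(1/9) + (-10147/8892 - 2492/5717) = 7/3 - 80169263/50835564 = 38447053/50835564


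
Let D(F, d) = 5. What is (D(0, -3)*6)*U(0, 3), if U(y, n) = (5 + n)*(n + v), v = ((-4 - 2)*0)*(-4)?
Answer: 720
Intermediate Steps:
v = 0 (v = -6*0*(-4) = 0*(-4) = 0)
U(y, n) = n*(5 + n) (U(y, n) = (5 + n)*(n + 0) = (5 + n)*n = n*(5 + n))
(D(0, -3)*6)*U(0, 3) = (5*6)*(3*(5 + 3)) = 30*(3*8) = 30*24 = 720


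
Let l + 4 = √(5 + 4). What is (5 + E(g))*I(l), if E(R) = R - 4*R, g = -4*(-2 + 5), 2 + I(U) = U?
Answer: -123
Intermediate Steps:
l = -1 (l = -4 + √(5 + 4) = -4 + √9 = -4 + 3 = -1)
I(U) = -2 + U
g = -12 (g = -4*3 = -12)
E(R) = -3*R
(5 + E(g))*I(l) = (5 - 3*(-12))*(-2 - 1) = (5 + 36)*(-3) = 41*(-3) = -123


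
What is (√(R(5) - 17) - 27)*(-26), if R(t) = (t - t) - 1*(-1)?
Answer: 702 - 104*I ≈ 702.0 - 104.0*I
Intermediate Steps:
R(t) = 1 (R(t) = 0 + 1 = 1)
(√(R(5) - 17) - 27)*(-26) = (√(1 - 17) - 27)*(-26) = (√(-16) - 27)*(-26) = (4*I - 27)*(-26) = (-27 + 4*I)*(-26) = 702 - 104*I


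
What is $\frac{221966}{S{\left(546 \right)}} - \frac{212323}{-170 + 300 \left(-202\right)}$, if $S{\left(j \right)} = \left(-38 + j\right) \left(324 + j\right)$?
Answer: $\frac{37009361}{9261348} \approx 3.9961$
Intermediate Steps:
$\frac{221966}{S{\left(546 \right)}} - \frac{212323}{-170 + 300 \left(-202\right)} = \frac{221966}{-12312 + 546^{2} + 286 \cdot 546} - \frac{212323}{-170 + 300 \left(-202\right)} = \frac{221966}{-12312 + 298116 + 156156} - \frac{212323}{-170 - 60600} = \frac{221966}{441960} - \frac{212323}{-60770} = 221966 \cdot \frac{1}{441960} - - \frac{212323}{60770} = \frac{3827}{7620} + \frac{212323}{60770} = \frac{37009361}{9261348}$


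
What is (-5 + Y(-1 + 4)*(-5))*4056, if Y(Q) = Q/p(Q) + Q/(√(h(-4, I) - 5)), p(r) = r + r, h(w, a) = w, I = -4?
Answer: -30420 + 20280*I ≈ -30420.0 + 20280.0*I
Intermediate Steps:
p(r) = 2*r
Y(Q) = ½ - I*Q/3 (Y(Q) = Q/((2*Q)) + Q/(√(-4 - 5)) = Q*(1/(2*Q)) + Q/(√(-9)) = ½ + Q/((3*I)) = ½ + Q*(-I/3) = ½ - I*Q/3)
(-5 + Y(-1 + 4)*(-5))*4056 = (-5 + (½ - I*(-1 + 4)/3)*(-5))*4056 = (-5 + (½ - ⅓*I*3)*(-5))*4056 = (-5 + (½ - I)*(-5))*4056 = (-5 + (-5/2 + 5*I))*4056 = (-15/2 + 5*I)*4056 = -30420 + 20280*I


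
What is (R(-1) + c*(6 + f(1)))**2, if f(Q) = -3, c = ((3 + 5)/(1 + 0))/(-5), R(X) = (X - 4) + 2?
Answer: 1521/25 ≈ 60.840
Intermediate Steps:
R(X) = -2 + X (R(X) = (-4 + X) + 2 = -2 + X)
c = -8/5 (c = (8/1)*(-1/5) = (8*1)*(-1/5) = 8*(-1/5) = -8/5 ≈ -1.6000)
(R(-1) + c*(6 + f(1)))**2 = ((-2 - 1) - 8*(6 - 3)/5)**2 = (-3 - 8/5*3)**2 = (-3 - 24/5)**2 = (-39/5)**2 = 1521/25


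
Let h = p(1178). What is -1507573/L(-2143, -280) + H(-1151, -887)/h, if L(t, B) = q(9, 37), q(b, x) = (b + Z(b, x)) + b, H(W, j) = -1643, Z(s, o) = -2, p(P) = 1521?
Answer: -2293044821/24336 ≈ -94224.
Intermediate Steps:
h = 1521
q(b, x) = -2 + 2*b (q(b, x) = (b - 2) + b = (-2 + b) + b = -2 + 2*b)
L(t, B) = 16 (L(t, B) = -2 + 2*9 = -2 + 18 = 16)
-1507573/L(-2143, -280) + H(-1151, -887)/h = -1507573/16 - 1643/1521 = -2293044821/24336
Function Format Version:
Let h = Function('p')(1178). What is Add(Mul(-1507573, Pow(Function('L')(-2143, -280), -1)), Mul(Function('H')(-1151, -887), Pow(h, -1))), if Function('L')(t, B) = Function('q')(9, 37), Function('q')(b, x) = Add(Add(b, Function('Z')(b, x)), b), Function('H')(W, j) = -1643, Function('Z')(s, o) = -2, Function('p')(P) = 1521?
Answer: Rational(-2293044821, 24336) ≈ -94224.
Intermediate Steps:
h = 1521
Function('q')(b, x) = Add(-2, Mul(2, b)) (Function('q')(b, x) = Add(Add(b, -2), b) = Add(Add(-2, b), b) = Add(-2, Mul(2, b)))
Function('L')(t, B) = 16 (Function('L')(t, B) = Add(-2, Mul(2, 9)) = Add(-2, 18) = 16)
Add(Mul(-1507573, Pow(Function('L')(-2143, -280), -1)), Mul(Function('H')(-1151, -887), Pow(h, -1))) = Add(Mul(-1507573, Pow(16, -1)), Mul(-1643, Pow(1521, -1))) = Add(Mul(-1507573, Rational(1, 16)), Mul(-1643, Rational(1, 1521))) = Add(Rational(-1507573, 16), Rational(-1643, 1521)) = Rational(-2293044821, 24336)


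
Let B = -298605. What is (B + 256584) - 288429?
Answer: -330450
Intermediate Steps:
(B + 256584) - 288429 = (-298605 + 256584) - 288429 = -42021 - 288429 = -330450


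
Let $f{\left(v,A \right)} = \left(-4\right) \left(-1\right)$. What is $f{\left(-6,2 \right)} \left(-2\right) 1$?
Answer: $-8$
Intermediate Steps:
$f{\left(v,A \right)} = 4$
$f{\left(-6,2 \right)} \left(-2\right) 1 = 4 \left(-2\right) 1 = \left(-8\right) 1 = -8$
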